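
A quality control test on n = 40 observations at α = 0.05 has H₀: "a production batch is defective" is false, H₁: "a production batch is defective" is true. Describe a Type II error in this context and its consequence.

Type II error: failing to reject H₀ when it is false — concluding that a production batch is defective is not supported when in fact it is. Consequence: shipping a defective batch — faulty products reach customers.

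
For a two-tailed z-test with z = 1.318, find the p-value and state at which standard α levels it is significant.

p = 2·P(Z > |1.318|) = 2·(1 - Φ(1.318)) ≈ 0.1875. Not significant at any standard level.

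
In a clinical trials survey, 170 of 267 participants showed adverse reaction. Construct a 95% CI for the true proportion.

p̂ = 0.637. CI = p̂ ± z*√(p̂(1-p̂)/n) = (0.579, 0.694)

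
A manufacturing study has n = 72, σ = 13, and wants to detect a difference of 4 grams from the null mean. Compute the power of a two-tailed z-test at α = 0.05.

SE = σ/√n = 13/√72 = 1.532. Non-centrality λ = d/SE = 4/1.532 = 2.611. Power ≈ Φ(λ - z_{α/2}) = Φ(2.611 - 1.96) = Φ(0.651) = 0.742.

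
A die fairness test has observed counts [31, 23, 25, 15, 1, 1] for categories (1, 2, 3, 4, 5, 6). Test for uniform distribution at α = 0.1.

Expected = 16 each. χ² = Σ(O-E)²/E = 50.375. df = 5, critical value = 9.236. Reject H₀.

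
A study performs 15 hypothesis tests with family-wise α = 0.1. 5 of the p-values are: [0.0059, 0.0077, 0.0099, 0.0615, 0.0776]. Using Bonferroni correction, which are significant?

Bonferroni α = 0.1/15 = 0.00667. Significant p-values: [0.0059]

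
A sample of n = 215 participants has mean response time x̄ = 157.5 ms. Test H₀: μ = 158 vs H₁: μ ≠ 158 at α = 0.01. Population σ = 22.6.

z = (x̄ - μ₀)/(σ/√n) = (157.5 - 158)/(22.6/√215) = -0.324. Critical value: ±2.576. Since |-0.324| ≤ 2.576, Fail to reject H₀.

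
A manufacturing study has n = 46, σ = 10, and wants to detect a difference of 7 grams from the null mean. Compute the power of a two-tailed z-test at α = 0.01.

SE = σ/√n = 10/√46 = 1.474. Non-centrality λ = d/SE = 7/1.474 = 4.748. Power ≈ Φ(λ - z_{α/2}) = Φ(4.748 - 2.576) = Φ(2.172) = 0.985.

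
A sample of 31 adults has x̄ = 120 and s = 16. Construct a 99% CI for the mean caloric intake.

CI = x̄ ± t*(s/√n) = 120 ± 2.75(16/√31) = (112.1, 127.9)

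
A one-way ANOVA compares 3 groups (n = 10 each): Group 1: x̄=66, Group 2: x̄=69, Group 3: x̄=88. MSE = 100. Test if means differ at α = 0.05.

Grand mean = 74.33. SS_between = 2846.67, MS_between = 1423.33. F = 14.233, F_crit ≈ 3.354. Reject H₀.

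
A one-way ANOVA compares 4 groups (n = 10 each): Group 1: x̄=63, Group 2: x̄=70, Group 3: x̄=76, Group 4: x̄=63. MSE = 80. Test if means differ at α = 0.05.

Grand mean = 68.0. SS_between = 1180.0, MS_between = 393.33. F = 4.917, F_crit ≈ 2.866. Reject H₀.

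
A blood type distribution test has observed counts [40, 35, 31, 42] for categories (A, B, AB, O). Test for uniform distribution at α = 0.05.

Expected = 37 each. χ² = Σ(O-E)²/E = 2.0. df = 3, critical value = 7.815. Fail to reject H₀.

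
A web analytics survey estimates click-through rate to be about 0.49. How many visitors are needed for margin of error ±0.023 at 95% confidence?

n = z²p(1-p)/E² = 1.96²×0.49×0.51/0.023² = 1814.8 → n = 1815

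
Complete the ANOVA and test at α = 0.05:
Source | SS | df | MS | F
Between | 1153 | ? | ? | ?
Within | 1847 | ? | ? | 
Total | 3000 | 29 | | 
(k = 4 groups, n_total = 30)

df_between = 3, df_within = 26. MS_between = 384.33, MS_within = 71.04. F = 5.41, F_crit ≈ 2.975. Reject H₀.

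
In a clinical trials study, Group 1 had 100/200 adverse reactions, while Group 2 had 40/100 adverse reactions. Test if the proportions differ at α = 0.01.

p̂₁ = 0.5, p̂₂ = 0.4, pooled p̂ = 0.467. z = 1.637. Critical: ±2.576. Fail to reject H₀.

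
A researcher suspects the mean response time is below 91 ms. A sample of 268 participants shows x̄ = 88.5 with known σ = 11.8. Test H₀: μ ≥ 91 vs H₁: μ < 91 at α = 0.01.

z = -3.468. Critical value: -2.33. Reject H₀.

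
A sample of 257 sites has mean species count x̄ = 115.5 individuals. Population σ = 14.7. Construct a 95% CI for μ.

CI = x̄ ± z*(σ/√n) = 115.5 ± 1.96(14.7/√257) = 115.5 ± 1.8 = (113.7, 117.3)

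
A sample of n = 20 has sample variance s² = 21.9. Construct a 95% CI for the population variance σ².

df = 19. χ²_{0.025} = 32.852, χ²_{0.975} = 8.907. CI for σ² = ((n-1)s²/χ²_{α/2}, (n-1)s²/χ²_{1-α/2}) = (19·21.9/32.852, 19·21.9/8.907) = (12.67, 46.72)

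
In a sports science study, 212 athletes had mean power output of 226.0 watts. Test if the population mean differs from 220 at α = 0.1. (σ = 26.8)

z = (x̄ - μ₀)/(σ/√n) = (226.0 - 220)/(26.8/√212) = 3.26. Critical value: ±1.645. Since |3.26| > 1.645, Reject H₀.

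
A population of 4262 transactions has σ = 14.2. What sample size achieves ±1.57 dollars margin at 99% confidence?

Without FPC: n₀ = (2.576×14.2/1.57)² = 542.837. With FPC: n = n₀N/(n₀+N-1) = 481.6 → n = 482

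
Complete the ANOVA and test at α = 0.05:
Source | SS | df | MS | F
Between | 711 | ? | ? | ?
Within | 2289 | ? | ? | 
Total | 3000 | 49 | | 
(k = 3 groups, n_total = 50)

df_between = 2, df_within = 47. MS_between = 355.5, MS_within = 48.7. F = 7.299, F_crit ≈ 3.195. Reject H₀.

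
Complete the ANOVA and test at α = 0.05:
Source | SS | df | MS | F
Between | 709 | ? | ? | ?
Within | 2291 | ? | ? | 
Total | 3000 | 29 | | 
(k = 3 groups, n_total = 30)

df_between = 2, df_within = 27. MS_between = 354.5, MS_within = 84.85. F = 4.178, F_crit ≈ 3.354. Reject H₀.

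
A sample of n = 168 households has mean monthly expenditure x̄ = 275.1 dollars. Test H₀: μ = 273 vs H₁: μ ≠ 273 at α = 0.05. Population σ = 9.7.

z = (x̄ - μ₀)/(σ/√n) = (275.1 - 273)/(9.7/√168) = 2.806. Critical value: ±1.96. Since |2.806| > 1.96, Reject H₀.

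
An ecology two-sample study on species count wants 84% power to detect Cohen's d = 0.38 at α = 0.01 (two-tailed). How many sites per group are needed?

z_{α/2} = 2.576, z_β = Φ⁻¹(0.84) = 0.994. For small effect (d = 0.38): n per group = 2(z_{α/2} + z_β)²/d² = 2(2.576 + 0.994)²/0.38² = 176.5 → 177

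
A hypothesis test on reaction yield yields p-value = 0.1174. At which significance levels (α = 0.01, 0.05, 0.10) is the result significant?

p = 0.1174. Not significant at any of the given levels.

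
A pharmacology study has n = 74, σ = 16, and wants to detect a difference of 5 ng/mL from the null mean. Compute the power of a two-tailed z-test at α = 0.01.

SE = σ/√n = 16/√74 = 1.86. Non-centrality λ = d/SE = 5/1.86 = 2.688. Power ≈ Φ(λ - z_{α/2}) = Φ(2.688 - 2.576) = Φ(0.112) = 0.545.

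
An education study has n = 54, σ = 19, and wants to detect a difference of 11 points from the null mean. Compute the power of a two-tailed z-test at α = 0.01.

SE = σ/√n = 19/√54 = 2.586. Non-centrality λ = d/SE = 11/2.586 = 4.254. Power ≈ Φ(λ - z_{α/2}) = Φ(4.254 - 2.576) = Φ(1.678) = 0.953.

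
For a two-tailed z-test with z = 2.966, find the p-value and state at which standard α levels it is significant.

p = 2·P(Z > |2.966|) = 2·(1 - Φ(2.966)) ≈ 0.003. Significant at α = 0.1; Significant at α = 0.05; Significant at α = 0.01.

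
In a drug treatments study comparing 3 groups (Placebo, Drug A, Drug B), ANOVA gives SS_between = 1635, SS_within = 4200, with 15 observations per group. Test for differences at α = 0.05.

df_between = 2, df_within = 42. F = MS_between/MS_within = 817.5/100.0 = 8.175. F_crit ≈ 3.22. Reject H₀. At least one mean differs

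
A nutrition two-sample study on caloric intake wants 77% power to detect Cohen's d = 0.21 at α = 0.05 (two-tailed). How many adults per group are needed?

z_{α/2} = 1.96, z_β = Φ⁻¹(0.77) = 0.739. For small effect (d = 0.21): n per group = 2(z_{α/2} + z_β)²/d² = 2(1.96 + 0.739)²/0.21² = 330.4 → 331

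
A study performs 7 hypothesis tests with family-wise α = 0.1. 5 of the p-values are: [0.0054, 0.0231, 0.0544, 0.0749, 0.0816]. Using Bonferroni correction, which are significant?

Bonferroni α = 0.1/7 = 0.01429. Significant p-values: [0.0054]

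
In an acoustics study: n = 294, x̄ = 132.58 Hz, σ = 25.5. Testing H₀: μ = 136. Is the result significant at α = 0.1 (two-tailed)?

z = (132.58 - 136)/(25.5/√294) = -2.3. Since |z| > 1.645, significant at α = 0.1.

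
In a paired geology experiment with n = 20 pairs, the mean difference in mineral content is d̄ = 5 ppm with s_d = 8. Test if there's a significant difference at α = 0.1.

t = d̄/(s_d/√n) = 5/(8/√20) = 2.795. df = 19, critical t = ±1.729. Reject H₀.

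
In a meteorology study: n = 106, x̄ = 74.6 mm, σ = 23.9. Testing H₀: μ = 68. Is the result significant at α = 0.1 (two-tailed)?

z = (74.6 - 68)/(23.9/√106) = 2.843. Since |z| > 1.645, significant at α = 0.1.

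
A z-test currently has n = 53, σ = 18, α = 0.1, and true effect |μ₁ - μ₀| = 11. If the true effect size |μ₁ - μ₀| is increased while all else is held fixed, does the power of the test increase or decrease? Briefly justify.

Power increases: a larger true effect increases the non-centrality λ = |μ₁ - μ₀|/(σ/√n).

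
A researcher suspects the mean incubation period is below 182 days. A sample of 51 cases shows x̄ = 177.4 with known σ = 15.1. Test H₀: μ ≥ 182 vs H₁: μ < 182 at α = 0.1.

z = -2.176. Critical value: -1.28. Reject H₀.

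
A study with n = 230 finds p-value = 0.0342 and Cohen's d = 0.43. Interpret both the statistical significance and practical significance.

Statistically significant (p = 0.0342 < 0.05). Cohen's d = 0.43 indicates a small effect size. Both statistical and practical significance should be considered.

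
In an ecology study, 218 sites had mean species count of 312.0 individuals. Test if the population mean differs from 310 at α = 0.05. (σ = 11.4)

z = (x̄ - μ₀)/(σ/√n) = (312.0 - 310)/(11.4/√218) = 2.59. Critical value: ±1.96. Since |2.59| > 1.96, Reject H₀.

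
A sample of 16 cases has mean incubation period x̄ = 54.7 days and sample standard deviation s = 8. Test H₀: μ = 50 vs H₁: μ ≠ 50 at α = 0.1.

t = (x̄ - μ₀)/(s/√n) = (54.7 - 50)/(8/√16) = 2.35. df = 15, critical t = ±1.753. Reject H₀.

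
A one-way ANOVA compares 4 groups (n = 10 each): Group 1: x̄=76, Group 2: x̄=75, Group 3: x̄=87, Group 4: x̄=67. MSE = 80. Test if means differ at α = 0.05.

Grand mean = 76.25. SS_between = 2027.5, MS_between = 675.83. F = 8.448, F_crit ≈ 2.866. Reject H₀.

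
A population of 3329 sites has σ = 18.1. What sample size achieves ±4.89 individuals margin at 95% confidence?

Without FPC: n₀ = (1.96×18.1/4.89)² = 52.632. With FPC: n = n₀N/(n₀+N-1) = 51.8 → n = 52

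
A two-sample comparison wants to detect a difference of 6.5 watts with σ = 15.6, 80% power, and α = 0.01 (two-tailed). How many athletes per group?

n per group = 2(z_α/2 + z_β)²σ²/d² = 2×(2.576 + 0.84)²×15.6²/6.5² = 134.4 → n = 135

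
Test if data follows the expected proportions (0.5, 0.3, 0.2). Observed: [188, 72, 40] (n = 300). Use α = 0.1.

Expected: [150.0, 90.0, 60.0]. χ² = 19.893. df = 2, critical = 4.605. Reject H₀.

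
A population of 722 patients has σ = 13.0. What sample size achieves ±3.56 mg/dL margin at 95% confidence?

Without FPC: n₀ = (1.96×13.0/3.56)² = 51.227. With FPC: n = n₀N/(n₀+N-1) = 47.9 → n = 48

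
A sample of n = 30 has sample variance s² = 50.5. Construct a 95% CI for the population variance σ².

df = 29. χ²_{0.025} = 45.722, χ²_{0.975} = 16.047. CI for σ² = ((n-1)s²/χ²_{α/2}, (n-1)s²/χ²_{1-α/2}) = (29·50.5/45.722, 29·50.5/16.047) = (32.03, 91.26)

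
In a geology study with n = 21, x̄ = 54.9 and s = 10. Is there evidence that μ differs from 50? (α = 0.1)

t = (x̄ - μ₀)/(s/√n) = (54.9 - 50)/(10/√21) = 2.245. df = 20, critical t = ±1.725. Reject H₀.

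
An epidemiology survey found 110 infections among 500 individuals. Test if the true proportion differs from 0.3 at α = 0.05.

p̂ = 0.22, p₀ = 0.3. z = (p̂ - p₀)/√(p₀(1-p₀)/n) = -3.904. Critical: ±1.96. Reject H₀.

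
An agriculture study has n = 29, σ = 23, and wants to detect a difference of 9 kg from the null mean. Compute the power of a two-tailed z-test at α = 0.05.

SE = σ/√n = 23/√29 = 4.271. Non-centrality λ = d/SE = 9/4.271 = 2.107. Power ≈ Φ(λ - z_{α/2}) = Φ(2.107 - 1.96) = Φ(0.147) = 0.559.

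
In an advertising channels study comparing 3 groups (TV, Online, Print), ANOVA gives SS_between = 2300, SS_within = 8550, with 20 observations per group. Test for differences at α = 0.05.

df_between = 2, df_within = 57. F = MS_between/MS_within = 1150.0/150.0 = 7.667. F_crit ≈ 3.159. Reject H₀. At least one mean differs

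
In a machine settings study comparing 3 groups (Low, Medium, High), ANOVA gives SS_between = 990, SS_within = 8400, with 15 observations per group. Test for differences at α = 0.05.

df_between = 2, df_within = 42. F = MS_between/MS_within = 495.0/200.0 = 2.475. F_crit ≈ 3.22. Fail to reject H₀.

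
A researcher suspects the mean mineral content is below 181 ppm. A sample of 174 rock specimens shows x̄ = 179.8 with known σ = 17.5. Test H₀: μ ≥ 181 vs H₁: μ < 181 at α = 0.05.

z = -0.905. Critical value: -1.645. Fail to reject H₀.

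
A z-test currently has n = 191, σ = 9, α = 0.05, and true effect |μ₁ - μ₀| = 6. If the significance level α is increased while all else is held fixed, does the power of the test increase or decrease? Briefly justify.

Power increases: a larger α lowers the critical value, so more of the H₁ sampling distribution falls in the rejection region.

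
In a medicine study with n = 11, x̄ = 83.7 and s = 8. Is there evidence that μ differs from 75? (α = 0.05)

t = (x̄ - μ₀)/(s/√n) = (83.7 - 75)/(8/√11) = 3.607. df = 10, critical t = ±2.228. Reject H₀.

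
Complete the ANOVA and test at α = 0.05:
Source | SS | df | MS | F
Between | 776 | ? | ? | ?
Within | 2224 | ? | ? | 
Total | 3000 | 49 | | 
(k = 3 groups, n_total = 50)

df_between = 2, df_within = 47. MS_between = 388.0, MS_within = 47.32. F = 8.2, F_crit ≈ 3.195. Reject H₀.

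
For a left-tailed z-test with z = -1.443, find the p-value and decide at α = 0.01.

p = P(Z < -1.443) = Φ(-1.443) ≈ 0.0745. Since p ≥ 0.01, fail to reject H₀ (not significant) at α = 0.01.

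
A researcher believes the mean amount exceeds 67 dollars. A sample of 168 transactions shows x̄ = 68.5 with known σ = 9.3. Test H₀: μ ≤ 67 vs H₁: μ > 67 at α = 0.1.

z = 2.091. Critical value: 1.28. Reject H₀.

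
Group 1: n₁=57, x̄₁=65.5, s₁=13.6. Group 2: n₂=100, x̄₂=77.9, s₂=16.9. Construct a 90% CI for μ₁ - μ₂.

Difference = -12.4. SE = √(13.6²/57 + 16.9²/100) = 2.47. CI = (-16.46, -8.34)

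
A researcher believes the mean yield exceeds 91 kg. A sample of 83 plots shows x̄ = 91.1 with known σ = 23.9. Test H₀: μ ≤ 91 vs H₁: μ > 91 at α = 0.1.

z = 0.038. Critical value: 1.28. Fail to reject H₀.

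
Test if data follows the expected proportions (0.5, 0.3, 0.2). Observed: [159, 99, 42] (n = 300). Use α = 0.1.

Expected: [150.0, 90.0, 60.0]. χ² = 6.84. df = 2, critical = 4.605. Reject H₀.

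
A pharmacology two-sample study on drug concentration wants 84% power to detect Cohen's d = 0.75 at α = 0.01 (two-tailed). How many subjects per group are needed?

z_{α/2} = 2.576, z_β = Φ⁻¹(0.84) = 0.994. For medium effect (d = 0.75): n per group = 2(z_{α/2} + z_β)²/d² = 2(2.576 + 0.994)²/0.75² = 45.3 → 46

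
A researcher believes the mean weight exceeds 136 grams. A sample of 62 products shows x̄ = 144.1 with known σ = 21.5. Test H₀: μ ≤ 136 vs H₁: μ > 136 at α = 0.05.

z = 2.966. Critical value: 1.645. Reject H₀.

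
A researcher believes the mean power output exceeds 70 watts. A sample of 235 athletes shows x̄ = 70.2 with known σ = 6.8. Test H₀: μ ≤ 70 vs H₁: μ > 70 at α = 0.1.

z = 0.451. Critical value: 1.28. Fail to reject H₀.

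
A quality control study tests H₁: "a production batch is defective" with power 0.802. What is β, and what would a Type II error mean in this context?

β = 1 - power = 1 - 0.802 = 0.198. A Type II error is failing to reject H₀ when H₀ is false (false negative) — here, failing to conclude that a production batch is defective when in fact it is true. Consequence: shipping a defective batch — faulty products reach customers.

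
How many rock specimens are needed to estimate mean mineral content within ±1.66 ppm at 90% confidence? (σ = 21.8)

n = (z*σ/E)² = (1.645×21.8/1.66)² = 466.7 → n = 467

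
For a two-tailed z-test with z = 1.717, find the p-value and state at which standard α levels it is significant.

p = 2·P(Z > |1.717|) = 2·(1 - Φ(1.717)) ≈ 0.086. Significant at α = 0.1.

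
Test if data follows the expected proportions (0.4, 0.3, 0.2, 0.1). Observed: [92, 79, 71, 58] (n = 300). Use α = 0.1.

Expected: [120.0, 90.0, 60.0, 30.0]. χ² = 36.028. df = 3, critical = 6.251. Reject H₀.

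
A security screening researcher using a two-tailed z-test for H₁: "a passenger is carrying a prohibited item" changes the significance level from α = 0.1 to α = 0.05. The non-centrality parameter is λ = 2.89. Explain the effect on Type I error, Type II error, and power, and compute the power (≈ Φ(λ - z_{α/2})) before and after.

Decreasing α from 0.1 to 0.05:
• Type I error rate decreases (α is the Type I rate by definition).
• Critical value moves from z_{α/2} = 1.645 to 1.96, so power = Φ(λ - z_{α/2}) goes from Φ(2.89 - 1.645) = 0.893 to Φ(2.89 - 1.96) = 0.824.
• Type II error rate β = 1 - power therefore increases (0.107 → 0.176).
Appropriate when false positives are costly — here, detaining an innocent passenger — delay and inconvenience.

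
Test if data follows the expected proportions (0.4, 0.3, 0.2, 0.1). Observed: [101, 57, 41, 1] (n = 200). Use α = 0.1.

Expected: [80.0, 60.0, 40.0, 20.0]. χ² = 23.738. df = 3, critical = 6.251. Reject H₀.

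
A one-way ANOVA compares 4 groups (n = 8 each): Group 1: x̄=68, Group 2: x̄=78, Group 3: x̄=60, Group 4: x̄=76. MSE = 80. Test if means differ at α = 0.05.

Grand mean = 70.5. SS_between = 1624.0, MS_between = 541.33. F = 6.767, F_crit ≈ 2.947. Reject H₀.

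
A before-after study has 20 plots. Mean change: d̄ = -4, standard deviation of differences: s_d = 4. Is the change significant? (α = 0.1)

t = d̄/(s_d/√n) = -4/(4/√20) = -4.472. df = 19, critical t = ±1.729. Reject H₀.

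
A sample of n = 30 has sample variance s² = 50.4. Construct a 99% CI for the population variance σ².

df = 29. χ²_{0.005} = 52.336, χ²_{0.995} = 13.121. CI for σ² = ((n-1)s²/χ²_{α/2}, (n-1)s²/χ²_{1-α/2}) = (29·50.4/52.336, 29·50.4/13.121) = (27.93, 111.39)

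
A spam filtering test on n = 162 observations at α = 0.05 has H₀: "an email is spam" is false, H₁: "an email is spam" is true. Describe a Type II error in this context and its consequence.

Type II error: failing to reject H₀ when it is false — concluding that an email is spam is not supported when in fact it is. Consequence: a spam email lands in the inbox.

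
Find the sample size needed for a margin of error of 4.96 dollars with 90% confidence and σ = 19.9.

n = (z*σ/E)² = (1.645×19.9/4.96)² = 43.6 → n = 44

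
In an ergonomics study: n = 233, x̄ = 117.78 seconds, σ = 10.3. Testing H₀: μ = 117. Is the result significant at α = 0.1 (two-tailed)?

z = (117.78 - 117)/(10.3/√233) = 1.156. Since |z| ≤ 1.645, not significant at α = 0.1.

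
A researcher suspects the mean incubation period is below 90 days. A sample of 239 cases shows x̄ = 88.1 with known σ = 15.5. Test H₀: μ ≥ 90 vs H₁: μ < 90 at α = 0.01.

z = -1.895. Critical value: -2.33. Fail to reject H₀.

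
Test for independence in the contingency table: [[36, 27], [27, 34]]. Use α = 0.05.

χ² = 2.057. df = 1, critical = 3.841. Fail to reject H₀. No evidence of dependence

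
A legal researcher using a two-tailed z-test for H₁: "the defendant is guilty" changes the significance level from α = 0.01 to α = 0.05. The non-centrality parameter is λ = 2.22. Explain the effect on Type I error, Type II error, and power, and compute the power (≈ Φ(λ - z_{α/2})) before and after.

Increasing α from 0.01 to 0.05:
• Type I error rate increases (α is the Type I rate by definition).
• Critical value moves from z_{α/2} = 2.576 to 1.96, so power = Φ(λ - z_{α/2}) goes from Φ(2.22 - 2.576) = 0.361 to Φ(2.22 - 1.96) = 0.603.
• Type II error rate β = 1 - power therefore decreases (0.639 → 0.397).
Appropriate when false negatives are costly — here, acquitting a guilty person.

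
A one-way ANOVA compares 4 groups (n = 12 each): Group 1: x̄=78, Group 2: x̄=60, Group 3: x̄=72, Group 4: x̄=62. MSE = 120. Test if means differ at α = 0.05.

Grand mean = 68.0. SS_between = 2592.0, MS_between = 864.0. F = 7.2, F_crit ≈ 2.816. Reject H₀.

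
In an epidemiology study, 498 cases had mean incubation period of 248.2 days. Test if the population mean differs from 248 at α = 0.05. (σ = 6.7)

z = (x̄ - μ₀)/(σ/√n) = (248.2 - 248)/(6.7/√498) = 0.666. Critical value: ±1.96. Since |0.666| ≤ 1.96, Fail to reject H₀.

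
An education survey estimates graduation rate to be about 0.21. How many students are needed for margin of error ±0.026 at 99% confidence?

n = z²p(1-p)/E² = 2.576²×0.21×0.79/0.026² = 1628.5 → n = 1629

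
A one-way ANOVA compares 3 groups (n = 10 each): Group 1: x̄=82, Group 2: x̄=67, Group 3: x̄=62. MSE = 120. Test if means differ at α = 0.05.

Grand mean = 70.33. SS_between = 2166.67, MS_between = 1083.33. F = 9.028, F_crit ≈ 3.354. Reject H₀.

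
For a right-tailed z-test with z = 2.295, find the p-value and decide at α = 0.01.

p = P(Z > 2.295) = 1 - Φ(2.295) ≈ 0.0109. Since p ≥ 0.01, fail to reject H₀ (not significant) at α = 0.01.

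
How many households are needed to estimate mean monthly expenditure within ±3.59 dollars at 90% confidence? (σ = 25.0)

n = (z*σ/E)² = (1.645×25.0/3.59)² = 131.2 → n = 132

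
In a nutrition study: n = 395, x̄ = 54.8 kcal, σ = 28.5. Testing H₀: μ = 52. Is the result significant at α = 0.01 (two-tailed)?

z = (54.8 - 52)/(28.5/√395) = 1.953. Since |z| ≤ 2.576, not significant at α = 0.01.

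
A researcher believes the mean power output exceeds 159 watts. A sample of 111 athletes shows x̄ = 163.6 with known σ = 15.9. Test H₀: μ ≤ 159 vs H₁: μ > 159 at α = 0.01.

z = 3.048. Critical value: 2.33. Reject H₀.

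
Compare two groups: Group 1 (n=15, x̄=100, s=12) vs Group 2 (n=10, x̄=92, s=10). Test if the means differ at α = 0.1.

Pooled sp = 11.26. t = 1.74, df = 23. Critical t = ±1.714. Reject H₀.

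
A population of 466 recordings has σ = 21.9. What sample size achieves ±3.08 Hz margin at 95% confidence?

Without FPC: n₀ = (1.96×21.9/3.08)² = 194.222. With FPC: n = n₀N/(n₀+N-1) = 137.3 → n = 138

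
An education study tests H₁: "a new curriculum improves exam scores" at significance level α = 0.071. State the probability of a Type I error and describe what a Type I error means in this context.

P(Type I error) = α = 0.071. A Type I error is rejecting H₀ when H₀ is actually true (false positive) — here, concluding that a new curriculum improves exam scores when in fact this is not the case. Consequence: adopting a curriculum that gives no real benefit — disruption for nothing.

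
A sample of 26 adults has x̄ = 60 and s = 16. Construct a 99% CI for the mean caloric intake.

CI = x̄ ± t*(s/√n) = 60 ± 2.787(16/√26) = (51.25, 68.75)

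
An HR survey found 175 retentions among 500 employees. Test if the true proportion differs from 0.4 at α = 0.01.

p̂ = 0.35, p₀ = 0.4. z = (p̂ - p₀)/√(p₀(1-p₀)/n) = -2.282. Critical: ±2.576. Fail to reject H₀.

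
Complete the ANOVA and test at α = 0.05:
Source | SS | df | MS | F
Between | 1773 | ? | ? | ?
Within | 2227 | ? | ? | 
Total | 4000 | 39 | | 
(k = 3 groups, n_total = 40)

df_between = 2, df_within = 37. MS_between = 886.5, MS_within = 60.19. F = 14.729, F_crit ≈ 3.252. Reject H₀.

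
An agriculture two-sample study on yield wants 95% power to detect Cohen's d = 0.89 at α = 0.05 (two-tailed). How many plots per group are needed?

z_{α/2} = 1.96, z_β = Φ⁻¹(0.95) = 1.645. For large effect (d = 0.89): n per group = 2(z_{α/2} + z_β)²/d² = 2(1.96 + 1.645)²/0.89² = 32.8 → 33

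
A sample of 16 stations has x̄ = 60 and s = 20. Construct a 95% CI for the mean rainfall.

CI = x̄ ± t*(s/√n) = 60 ± 2.131(20/√16) = (49.34, 70.66)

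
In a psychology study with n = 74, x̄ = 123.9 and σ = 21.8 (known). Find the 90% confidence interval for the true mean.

CI = x̄ ± z*(σ/√n) = 123.9 ± 1.645(21.8/√74) = 123.9 ± 4.17 = (119.73, 128.07)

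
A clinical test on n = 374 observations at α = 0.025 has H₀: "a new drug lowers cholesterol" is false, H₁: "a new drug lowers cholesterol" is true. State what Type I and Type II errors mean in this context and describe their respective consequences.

Type I (false positive): concluding that a new drug lowers cholesterol when it is not — approving an ineffective drug — patients take a useless medication and may skip effective alternatives. Type II (false negative): failing to conclude that a new drug lowers cholesterol when it is — shelving an effective drug — patients miss out on a treatment that would have helped. Which is costlier depends on domain priorities and is a judgement call rather than a statistical fact.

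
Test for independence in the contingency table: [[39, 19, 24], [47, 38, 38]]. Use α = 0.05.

χ² = 2.124. df = 2, critical = 5.991. Fail to reject H₀. No evidence of dependence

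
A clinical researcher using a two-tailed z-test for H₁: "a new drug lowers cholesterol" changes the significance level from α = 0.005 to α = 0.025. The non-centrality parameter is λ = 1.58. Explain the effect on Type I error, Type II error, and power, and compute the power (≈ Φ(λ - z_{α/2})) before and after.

Increasing α from 0.005 to 0.025:
• Type I error rate increases (α is the Type I rate by definition).
• Critical value moves from z_{α/2} = 2.807 to 2.241, so power = Φ(λ - z_{α/2}) goes from Φ(1.58 - 2.807) = 0.11 to Φ(1.58 - 2.241) = 0.254.
• Type II error rate β = 1 - power therefore decreases (0.89 → 0.746).
Appropriate when false negatives are costly — here, shelving an effective drug — patients miss out on a treatment that would have helped.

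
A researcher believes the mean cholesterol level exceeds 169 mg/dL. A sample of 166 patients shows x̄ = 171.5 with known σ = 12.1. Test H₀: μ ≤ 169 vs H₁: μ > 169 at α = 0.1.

z = 2.662. Critical value: 1.28. Reject H₀.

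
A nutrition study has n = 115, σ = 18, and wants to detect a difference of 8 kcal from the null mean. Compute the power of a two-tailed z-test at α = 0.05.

SE = σ/√n = 18/√115 = 1.679. Non-centrality λ = d/SE = 8/1.679 = 4.766. Power ≈ Φ(λ - z_{α/2}) = Φ(4.766 - 1.96) = Φ(2.806) = 0.997.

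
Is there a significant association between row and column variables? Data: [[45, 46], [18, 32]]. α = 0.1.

χ² = 2.362. df = 1, critical = 2.706. Fail to reject H₀. No evidence of dependence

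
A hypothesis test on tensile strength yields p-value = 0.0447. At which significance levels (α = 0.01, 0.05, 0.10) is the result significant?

p = 0.0447. Significant at: α = 0.05, 0.1.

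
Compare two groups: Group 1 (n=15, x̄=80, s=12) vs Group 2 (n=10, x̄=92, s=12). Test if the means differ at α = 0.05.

Pooled sp = 12.0. t = -2.449, df = 23. Critical t = ±2.069. Reject H₀.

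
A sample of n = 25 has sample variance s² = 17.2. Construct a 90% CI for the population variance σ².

df = 24. χ²_{0.05} = 36.415, χ²_{0.95} = 13.848. CI for σ² = ((n-1)s²/χ²_{α/2}, (n-1)s²/χ²_{1-α/2}) = (24·17.2/36.415, 24·17.2/13.848) = (11.34, 29.81)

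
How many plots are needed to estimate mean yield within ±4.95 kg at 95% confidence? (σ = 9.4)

n = (z*σ/E)² = (1.96×9.4/4.95)² = 13.9 → n = 14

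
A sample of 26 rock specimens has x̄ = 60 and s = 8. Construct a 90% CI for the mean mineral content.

CI = x̄ ± t*(s/√n) = 60 ± 1.708(8/√26) = (57.32, 62.68)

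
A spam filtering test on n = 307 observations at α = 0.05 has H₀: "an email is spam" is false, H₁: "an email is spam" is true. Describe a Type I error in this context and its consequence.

Type I error: rejecting H₀ when it is true — concluding that an email is spam when in fact it is not. Consequence: a legitimate email is sent to the spam folder and the user misses it.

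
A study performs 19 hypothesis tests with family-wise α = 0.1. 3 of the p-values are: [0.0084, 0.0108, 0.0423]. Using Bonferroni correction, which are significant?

Bonferroni α = 0.1/19 = 0.00526. None of the given p-values are significant.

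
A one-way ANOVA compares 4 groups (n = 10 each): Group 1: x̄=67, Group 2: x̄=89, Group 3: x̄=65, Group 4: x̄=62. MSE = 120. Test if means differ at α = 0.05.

Grand mean = 70.75. SS_between = 4567.5, MS_between = 1522.5. F = 12.688, F_crit ≈ 2.866. Reject H₀.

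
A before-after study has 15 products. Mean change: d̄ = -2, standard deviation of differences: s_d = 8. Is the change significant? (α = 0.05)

t = d̄/(s_d/√n) = -2/(8/√15) = -0.968. df = 14, critical t = ±2.145. Fail to reject H₀.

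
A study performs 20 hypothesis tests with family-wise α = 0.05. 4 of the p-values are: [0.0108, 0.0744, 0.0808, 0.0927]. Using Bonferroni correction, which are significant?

Bonferroni α = 0.05/20 = 0.0025. None of the given p-values are significant.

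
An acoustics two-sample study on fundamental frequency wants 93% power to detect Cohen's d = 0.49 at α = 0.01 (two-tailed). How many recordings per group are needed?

z_{α/2} = 2.576, z_β = Φ⁻¹(0.93) = 1.476. For small effect (d = 0.49): n per group = 2(z_{α/2} + z_β)²/d² = 2(2.576 + 1.476)²/0.49² = 136.8 → 137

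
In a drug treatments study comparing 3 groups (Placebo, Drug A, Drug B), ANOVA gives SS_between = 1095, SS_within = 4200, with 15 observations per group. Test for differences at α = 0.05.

df_between = 2, df_within = 42. F = MS_between/MS_within = 547.5/100.0 = 5.475. F_crit ≈ 3.22. Reject H₀. At least one mean differs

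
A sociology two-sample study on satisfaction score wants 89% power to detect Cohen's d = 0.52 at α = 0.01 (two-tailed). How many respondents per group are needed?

z_{α/2} = 2.576, z_β = Φ⁻¹(0.89) = 1.227. For medium effect (d = 0.52): n per group = 2(z_{α/2} + z_β)²/d² = 2(2.576 + 1.227)²/0.52² = 107.0 → 107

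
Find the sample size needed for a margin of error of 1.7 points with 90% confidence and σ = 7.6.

n = (z*σ/E)² = (1.645×7.6/1.7)² = 54.1 → n = 55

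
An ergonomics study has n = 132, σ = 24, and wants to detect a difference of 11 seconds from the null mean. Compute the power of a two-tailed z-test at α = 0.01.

SE = σ/√n = 24/√132 = 2.089. Non-centrality λ = d/SE = 11/2.089 = 5.266. Power ≈ Φ(λ - z_{α/2}) = Φ(5.266 - 2.576) = Φ(2.69) = 0.996.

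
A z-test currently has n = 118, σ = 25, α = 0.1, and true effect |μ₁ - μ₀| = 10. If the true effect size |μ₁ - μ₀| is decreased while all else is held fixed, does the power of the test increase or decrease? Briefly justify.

Power decreases: a smaller true effect decreases the non-centrality λ = |μ₁ - μ₀|/(σ/√n).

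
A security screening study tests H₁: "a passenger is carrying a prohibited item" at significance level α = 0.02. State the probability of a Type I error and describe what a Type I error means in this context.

P(Type I error) = α = 0.02. A Type I error is rejecting H₀ when H₀ is actually true (false positive) — here, concluding that a passenger is carrying a prohibited item when in fact this is not the case. Consequence: detaining an innocent passenger — delay and inconvenience.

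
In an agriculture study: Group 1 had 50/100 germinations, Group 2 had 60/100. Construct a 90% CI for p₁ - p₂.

p̂₁ = 0.5, p̂₂ = 0.6. Difference = -0.1. CI = (-0.215, 0.015)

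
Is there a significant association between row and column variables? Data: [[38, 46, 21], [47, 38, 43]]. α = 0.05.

χ² = 7.076. df = 2, critical = 5.991. Reject H₀. Variables are dependent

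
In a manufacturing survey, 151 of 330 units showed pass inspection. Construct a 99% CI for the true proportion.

p̂ = 0.458. CI = p̂ ± z*√(p̂(1-p̂)/n) = (0.387, 0.528)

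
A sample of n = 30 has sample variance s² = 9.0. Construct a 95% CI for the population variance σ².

df = 29. χ²_{0.025} = 45.722, χ²_{0.975} = 16.047. CI for σ² = ((n-1)s²/χ²_{α/2}, (n-1)s²/χ²_{1-α/2}) = (29·9.0/45.722, 29·9.0/16.047) = (5.71, 16.26)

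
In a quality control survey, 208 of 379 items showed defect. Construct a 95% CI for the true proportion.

p̂ = 0.549. CI = p̂ ± z*√(p̂(1-p̂)/n) = (0.499, 0.599)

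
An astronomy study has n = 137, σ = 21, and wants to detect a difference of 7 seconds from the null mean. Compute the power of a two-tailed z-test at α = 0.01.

SE = σ/√n = 21/√137 = 1.794. Non-centrality λ = d/SE = 7/1.794 = 3.902. Power ≈ Φ(λ - z_{α/2}) = Φ(3.902 - 2.576) = Φ(1.326) = 0.908.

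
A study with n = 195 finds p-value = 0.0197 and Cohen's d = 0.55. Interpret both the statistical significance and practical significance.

Statistically significant (p = 0.0197 < 0.05). Cohen's d = 0.55 indicates a medium effect size. Both statistical and practical significance should be considered.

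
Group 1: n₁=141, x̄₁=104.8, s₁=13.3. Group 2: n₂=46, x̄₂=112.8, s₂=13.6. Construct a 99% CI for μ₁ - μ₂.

Difference = -8.0. SE = √(13.3²/141 + 13.6²/46) = 2.297. CI = (-13.92, -2.08)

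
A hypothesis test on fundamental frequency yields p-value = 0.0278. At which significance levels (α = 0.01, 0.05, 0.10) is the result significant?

p = 0.0278. Significant at: α = 0.05, 0.1.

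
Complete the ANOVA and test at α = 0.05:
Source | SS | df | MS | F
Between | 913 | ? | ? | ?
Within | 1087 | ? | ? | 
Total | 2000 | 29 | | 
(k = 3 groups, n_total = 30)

df_between = 2, df_within = 27. MS_between = 456.5, MS_within = 40.26. F = 11.339, F_crit ≈ 3.354. Reject H₀.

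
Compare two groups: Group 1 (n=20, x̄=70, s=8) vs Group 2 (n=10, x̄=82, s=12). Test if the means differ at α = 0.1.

Pooled sp = 9.47. t = -3.271, df = 28. Critical t = ±1.701. Reject H₀.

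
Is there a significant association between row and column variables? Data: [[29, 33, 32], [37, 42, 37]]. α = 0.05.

χ² = 0.108. df = 2, critical = 5.991. Fail to reject H₀. No evidence of dependence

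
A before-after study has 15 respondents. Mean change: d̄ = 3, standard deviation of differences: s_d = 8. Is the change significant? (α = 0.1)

t = d̄/(s_d/√n) = 3/(8/√15) = 1.452. df = 14, critical t = ±1.761. Fail to reject H₀.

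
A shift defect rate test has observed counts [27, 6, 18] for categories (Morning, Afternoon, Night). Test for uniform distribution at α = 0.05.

Expected = 17 each. χ² = Σ(O-E)²/E = 13.059. df = 2, critical value = 5.991. Reject H₀.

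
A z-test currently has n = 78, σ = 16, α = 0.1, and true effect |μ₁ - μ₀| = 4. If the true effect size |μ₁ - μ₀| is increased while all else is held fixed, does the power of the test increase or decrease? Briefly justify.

Power increases: a larger true effect increases the non-centrality λ = |μ₁ - μ₀|/(σ/√n).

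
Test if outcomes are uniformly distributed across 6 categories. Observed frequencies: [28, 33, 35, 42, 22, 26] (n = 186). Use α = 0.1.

Expected = 31 each. χ² = Σ(O-E)²/E = 8.258. df = 5, critical value = 9.236. Fail to reject H₀.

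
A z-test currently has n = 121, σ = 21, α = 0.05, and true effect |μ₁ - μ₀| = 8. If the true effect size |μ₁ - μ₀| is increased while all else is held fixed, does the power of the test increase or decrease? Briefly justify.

Power increases: a larger true effect increases the non-centrality λ = |μ₁ - μ₀|/(σ/√n).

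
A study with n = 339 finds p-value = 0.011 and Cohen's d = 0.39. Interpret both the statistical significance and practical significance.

Statistically significant (p = 0.011 < 0.05). Cohen's d = 0.39 indicates a small effect size. Both statistical and practical significance should be considered.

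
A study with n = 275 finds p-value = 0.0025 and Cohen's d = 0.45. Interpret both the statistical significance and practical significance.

Statistically significant (p = 0.0025 < 0.05). Cohen's d = 0.45 indicates a small effect size. Both statistical and practical significance should be considered.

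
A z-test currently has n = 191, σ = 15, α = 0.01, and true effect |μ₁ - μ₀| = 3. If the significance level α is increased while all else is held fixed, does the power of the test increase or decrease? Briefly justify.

Power increases: a larger α lowers the critical value, so more of the H₁ sampling distribution falls in the rejection region.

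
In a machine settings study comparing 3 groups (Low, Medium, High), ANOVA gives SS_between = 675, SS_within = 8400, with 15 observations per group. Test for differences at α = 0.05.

df_between = 2, df_within = 42. F = MS_between/MS_within = 337.5/200.0 = 1.688. F_crit ≈ 3.22. Fail to reject H₀.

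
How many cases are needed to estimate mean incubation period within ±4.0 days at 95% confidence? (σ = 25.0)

n = (z*σ/E)² = (1.96×25.0/4.0)² = 150.1 → n = 151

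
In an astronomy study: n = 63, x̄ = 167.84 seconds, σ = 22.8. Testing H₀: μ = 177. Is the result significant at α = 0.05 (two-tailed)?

z = (167.84 - 177)/(22.8/√63) = -3.189. Since |z| > 1.96, significant at α = 0.05.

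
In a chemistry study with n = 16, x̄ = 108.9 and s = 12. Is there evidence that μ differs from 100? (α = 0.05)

t = (x̄ - μ₀)/(s/√n) = (108.9 - 100)/(12/√16) = 2.967. df = 15, critical t = ±2.131. Reject H₀.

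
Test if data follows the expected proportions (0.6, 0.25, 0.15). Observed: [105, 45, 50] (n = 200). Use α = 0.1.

Expected: [120.0, 50.0, 30.0]. χ² = 15.708. df = 2, critical = 4.605. Reject H₀.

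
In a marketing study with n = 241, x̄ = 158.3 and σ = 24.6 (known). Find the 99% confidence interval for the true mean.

CI = x̄ ± z*(σ/√n) = 158.3 ± 2.576(24.6/√241) = 158.3 ± 4.08 = (154.22, 162.38)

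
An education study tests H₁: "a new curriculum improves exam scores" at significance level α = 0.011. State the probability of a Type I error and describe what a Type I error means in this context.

P(Type I error) = α = 0.011. A Type I error is rejecting H₀ when H₀ is actually true (false positive) — here, concluding that a new curriculum improves exam scores when in fact this is not the case. Consequence: adopting a curriculum that gives no real benefit — disruption for nothing.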